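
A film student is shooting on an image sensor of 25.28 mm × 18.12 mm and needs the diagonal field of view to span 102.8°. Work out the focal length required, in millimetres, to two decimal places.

Sensor diagonal = √(25.28² + 18.12²) = √967.4128 ≈ 31.1033 mm.
From α = 2·arctan(d/2f) we get f = d / (2·tan(α/2)).
With d = 31.1033 mm and α/2 = 51.4°, tan(α/2) ≈ 1.25268, so f ≈ 31.1033 / 2.50536 ≈ 12.4147 mm.

12.41 mm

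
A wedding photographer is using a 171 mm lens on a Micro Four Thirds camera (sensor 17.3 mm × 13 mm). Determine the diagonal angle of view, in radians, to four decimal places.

0.1264 rad

Sensor diagonal = √(17.3² + 13²) = √468.2900 ≈ 21.6400 mm.
Angle of view α = 2·arctan(d/2f) with d = 21.6400 mm and f = 171 mm.
d/2f = 0.06327; arctan(0.06327) ≈ 0.0632 rad, so α ≈ 0.1264 rad.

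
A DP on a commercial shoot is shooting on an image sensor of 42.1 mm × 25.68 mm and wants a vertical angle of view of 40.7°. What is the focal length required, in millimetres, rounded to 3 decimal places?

34.618 mm

From α = 2·arctan(h/2f) we get f = h / (2·tan(α/2)).
With h = 25.68 mm and α/2 = 20.35°, tan(α/2) ≈ 0.37090, so f ≈ 25.68 / 0.74181 ≈ 34.6182 mm.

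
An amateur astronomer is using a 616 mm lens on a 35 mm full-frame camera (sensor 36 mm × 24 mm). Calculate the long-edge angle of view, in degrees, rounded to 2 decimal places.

3.35°

Angle of view α = 2·arctan(w/2f) with w = 36 mm and f = 616 mm.
w/2f = 0.02922; arctan(0.02922) ≈ 1.6738°, so α ≈ 3.3475°.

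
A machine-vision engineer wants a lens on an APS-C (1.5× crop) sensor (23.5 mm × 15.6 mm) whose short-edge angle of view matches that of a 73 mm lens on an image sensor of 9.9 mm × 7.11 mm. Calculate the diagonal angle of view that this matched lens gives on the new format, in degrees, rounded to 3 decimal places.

Equal short-edge AOV ⇒ f₂ = f₁ · 15.6/7.11 = 73 × 2.19409 ≈ 160.1688 mm.
Sensor diagonal = √(23.5² + 15.6²) = √795.6100 ≈ 28.2066 mm.
Diagonal AOV on the new format = 2·arctan(28.2066 / (2 × 160.1688)) = 2·arctan(0.08805) ≈ 10.0641°.

10.064°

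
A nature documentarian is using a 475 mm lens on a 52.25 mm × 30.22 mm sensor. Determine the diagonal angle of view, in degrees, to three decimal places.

7.271°

Sensor diagonal = √(52.25² + 30.22²) = √3643.3109 ≈ 60.3598 mm.
Angle of view α = 2·arctan(d/2f) with d = 60.3598 mm and f = 475 mm.
d/2f = 0.06354; arctan(0.06354) ≈ 3.6355°, so α ≈ 7.2710°.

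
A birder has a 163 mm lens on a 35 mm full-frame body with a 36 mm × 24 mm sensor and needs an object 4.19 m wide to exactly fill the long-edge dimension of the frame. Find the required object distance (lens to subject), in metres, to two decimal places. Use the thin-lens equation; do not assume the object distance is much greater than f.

19.13 m

W: 4.19 m = 4190 mm.
Magnification m = w/W = dᵢ/dₒ; combined with 1/f = 1/dₒ + 1/dᵢ this gives dₒ = f·(1 + W/w).
dₒ = 163 mm × (1 + 4190/36) = 163 × 117.3889 ≈ 19134.389 mm = 19.1344 m.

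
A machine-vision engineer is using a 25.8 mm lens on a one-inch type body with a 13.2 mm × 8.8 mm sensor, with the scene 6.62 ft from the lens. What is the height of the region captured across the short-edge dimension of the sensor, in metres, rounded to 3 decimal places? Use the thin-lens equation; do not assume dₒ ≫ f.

dₒ: 6.62 ft × 304.8 mm/ft = 2017.78 mm.
Similar triangles through the lens centre give W/dₒ = h/dᵢ; with 1/f = 1/dₒ + 1/dᵢ this gives W = h·(dₒ − f)/f.
W = 8.8 mm × (2017.78 − 25.8) / 25.8 = 8.8 × 77.2084 ≈ 679.434 mm = 0.679434 m.

0.679 m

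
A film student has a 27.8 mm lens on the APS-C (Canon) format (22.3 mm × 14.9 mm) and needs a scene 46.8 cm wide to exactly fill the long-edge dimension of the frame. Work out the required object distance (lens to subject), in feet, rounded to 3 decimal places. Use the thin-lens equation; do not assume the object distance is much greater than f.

W: 46.8 cm = 468 mm.
Magnification m = w/W = dᵢ/dₒ; combined with 1/f = 1/dₒ + 1/dᵢ this gives dₒ = f·(1 + W/w).
dₒ = 27.8 mm × (1 + 468/22.3) = 27.8 × 21.9865 ≈ 611.226 mm = 611.226/304.8 ft = 2.00533 ft.

2.005 ft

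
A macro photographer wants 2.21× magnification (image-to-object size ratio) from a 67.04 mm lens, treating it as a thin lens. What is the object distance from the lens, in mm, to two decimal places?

With m = dᵢ/dₒ and 1/f = 1/dₒ + 1/dᵢ, substituting dᵢ = m·dₒ gives 1/f = (1 + 1/m)/dₒ, hence dₒ = f·(1 + 1/m).
dₒ = 67.04 × (1 + 1/2.21) = 67.04 × 1.45249 ≈ 97.375 mm.

97.37 mm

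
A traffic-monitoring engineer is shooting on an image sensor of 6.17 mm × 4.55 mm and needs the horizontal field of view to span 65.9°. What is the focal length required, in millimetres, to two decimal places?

From α = 2·arctan(w/2f) we get f = w / (2·tan(α/2)).
With w = 6.17 mm and α/2 = 32.95°, tan(α/2) ≈ 0.64817, so f ≈ 6.17 / 1.29634 ≈ 4.7596 mm.

4.76 mm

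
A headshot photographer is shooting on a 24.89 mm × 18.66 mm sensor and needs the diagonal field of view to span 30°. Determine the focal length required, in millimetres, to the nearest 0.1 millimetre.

58.0 mm

Sensor diagonal = √(24.89² + 18.66²) = √967.7077 ≈ 31.1080 mm.
From α = 2·arctan(d/2f) we get f = d / (2·tan(α/2)).
With d = 31.1080 mm and α/2 = 15°, tan(α/2) ≈ 0.26795, so f ≈ 31.1080 / 0.53590 ≈ 58.0483 mm.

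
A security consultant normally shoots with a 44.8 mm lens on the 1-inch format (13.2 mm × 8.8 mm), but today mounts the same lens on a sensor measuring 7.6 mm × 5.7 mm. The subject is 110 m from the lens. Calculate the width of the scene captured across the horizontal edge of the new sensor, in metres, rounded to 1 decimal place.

The focal length stays 44.8 mm; the relevant sensor dimension is now w = 7.6 mm. Object distance dₒ = 110 m = 110000 mm.
Thin-lens field width W = w·(dₒ − f)/f = 7.6 × (110000 − 44.8)/44.8 ≈ 18653.114 mm = 18.6531 m.

18.7 m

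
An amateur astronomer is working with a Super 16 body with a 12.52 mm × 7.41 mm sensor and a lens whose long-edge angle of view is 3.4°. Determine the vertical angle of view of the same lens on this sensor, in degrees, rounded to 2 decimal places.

2.01°

From the long-edge AOV: f = 12.52 / (2·tan(1.7°)) = 12.52 / 0.05936 ≈ 210.9214 mm.
Vertical AOV = 2·arctan(7.41 / (2 × 210.9214)) = 2·arctan(0.01757) ≈ 2.0127°.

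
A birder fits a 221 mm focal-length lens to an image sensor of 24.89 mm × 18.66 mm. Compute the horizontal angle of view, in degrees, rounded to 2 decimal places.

Angle of view α = 2·arctan(w/2f) with w = 24.89 mm and f = 221 mm.
w/2f = 0.05631; arctan(0.05631) ≈ 3.2230°, so α ≈ 6.4461°.

6.45°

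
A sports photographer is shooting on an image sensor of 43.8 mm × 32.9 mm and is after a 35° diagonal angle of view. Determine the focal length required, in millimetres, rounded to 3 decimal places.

86.870 mm

Sensor diagonal = √(43.8² + 32.9²) = √3000.8500 ≈ 54.7800 mm.
From α = 2·arctan(d/2f) we get f = d / (2·tan(α/2)).
With d = 54.7800 mm and α/2 = 17.5°, tan(α/2) ≈ 0.31530, so f ≈ 54.7800 / 0.63060 ≈ 86.8700 mm.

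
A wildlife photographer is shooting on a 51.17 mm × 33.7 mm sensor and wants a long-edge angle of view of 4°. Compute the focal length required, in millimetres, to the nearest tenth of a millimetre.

From α = 2·arctan(w/2f) we get f = w / (2·tan(α/2)).
With w = 51.17 mm and α/2 = 2°, tan(α/2) ≈ 0.03492, so f ≈ 51.17 / 0.06984 ≈ 732.6585 mm.

732.7 mm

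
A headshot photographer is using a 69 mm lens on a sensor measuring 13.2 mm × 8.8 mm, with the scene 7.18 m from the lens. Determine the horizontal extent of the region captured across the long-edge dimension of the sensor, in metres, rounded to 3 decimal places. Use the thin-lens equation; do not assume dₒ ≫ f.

1.360 m

dₒ: 7.18 m = 7180 mm.
Similar triangles through the lens centre give W/dₒ = w/dᵢ; with 1/f = 1/dₒ + 1/dᵢ this gives W = w·(dₒ − f)/f.
W = 13.2 mm × (7180 − 69) / 69 = 13.2 × 103.0580 ≈ 1360.365 mm = 1.36037 m.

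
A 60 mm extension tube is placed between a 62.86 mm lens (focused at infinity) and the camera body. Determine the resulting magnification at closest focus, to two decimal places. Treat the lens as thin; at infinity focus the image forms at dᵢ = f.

The tube moves the image plane from f to f + e, so dᵢ = 62.86 + 60 = 122.86 mm. Focus is achieved when 1/f = 1/dₒ + 1/dᵢ, giving dₒ = 1/(1/f − 1/(f+e)).
Magnification m = dᵢ/dₒ = (f+e)·(1/f − 1/(f+e)) = e/f = 60/62.86 ≈ 0.9545.

0.95×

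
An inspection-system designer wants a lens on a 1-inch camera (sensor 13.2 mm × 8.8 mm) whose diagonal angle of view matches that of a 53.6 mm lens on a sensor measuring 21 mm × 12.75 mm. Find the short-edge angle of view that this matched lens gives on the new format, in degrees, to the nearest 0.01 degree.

Sensor diagonal = √(21² + 12.75²) = √603.5625 ≈ 24.5675 mm.
Sensor diagonal = √(13.2² + 8.8²) = √251.6800 ≈ 15.8644 mm.
Equal diagonal AOV ⇒ f₂ = f₁ · 15.8644/24.5675 = 53.6 × 0.64575 ≈ 34.6121 mm.
Short-edge AOV on the new format = 2·arctan(8.8 / (2 × 34.6121)) = 2·arctan(0.12712) ≈ 14.4895°.

14.49°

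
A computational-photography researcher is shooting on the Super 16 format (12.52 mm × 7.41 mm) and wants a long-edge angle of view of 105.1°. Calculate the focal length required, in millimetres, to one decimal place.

From α = 2·arctan(w/2f) we get f = w / (2·tan(α/2)).
With w = 12.52 mm and α/2 = 52.55°, tan(α/2) ≈ 1.30558, so f ≈ 12.52 / 2.61117 ≈ 4.7948 mm.

4.8 mm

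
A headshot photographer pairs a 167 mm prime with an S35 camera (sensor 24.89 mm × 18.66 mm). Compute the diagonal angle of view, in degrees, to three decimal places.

10.642°

Sensor diagonal = √(24.89² + 18.66²) = √967.7077 ≈ 31.1080 mm.
Angle of view α = 2·arctan(d/2f) with d = 31.1080 mm and f = 167 mm.
d/2f = 0.09314; arctan(0.09314) ≈ 5.3210°, so α ≈ 10.6421°.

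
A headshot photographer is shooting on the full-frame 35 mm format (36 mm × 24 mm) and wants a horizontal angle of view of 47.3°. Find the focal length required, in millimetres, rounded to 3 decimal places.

From α = 2·arctan(w/2f) we get f = w / (2·tan(α/2)).
With w = 36 mm and α/2 = 23.65°, tan(α/2) ≈ 0.43793, so f ≈ 36 / 0.87586 ≈ 41.1026 mm.

41.103 mm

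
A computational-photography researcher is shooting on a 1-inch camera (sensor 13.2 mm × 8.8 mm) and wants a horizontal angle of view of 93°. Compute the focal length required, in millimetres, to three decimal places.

6.263 mm

From α = 2·arctan(w/2f) we get f = w / (2·tan(α/2)).
With w = 13.2 mm and α/2 = 46.5°, tan(α/2) ≈ 1.05378, so f ≈ 13.2 / 2.10756 ≈ 6.2632 mm.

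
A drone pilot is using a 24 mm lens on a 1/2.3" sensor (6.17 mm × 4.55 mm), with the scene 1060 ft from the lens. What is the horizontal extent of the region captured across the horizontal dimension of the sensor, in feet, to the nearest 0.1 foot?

dₒ: 1060 ft × 304.8 mm/ft = 323087.99 mm.
Similar triangles through the lens centre give W/dₒ = w/dᵢ; with 1/f = 1/dₒ + 1/dᵢ this gives W = w·(dₒ − f)/f.
W = 6.17 mm × (323088 − 24) / 24 = 6.17 × 13460.9996 ≈ 83054.367 mm = 83054.367/304.8 ft = 272.488 ft.

272.5 ft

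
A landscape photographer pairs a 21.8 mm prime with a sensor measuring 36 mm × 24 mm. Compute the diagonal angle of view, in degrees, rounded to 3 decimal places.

89.560°

Sensor diagonal = √(36² + 24²) = √1872.0000 ≈ 43.2666 mm.
Angle of view α = 2·arctan(d/2f) with d = 43.2666 mm and f = 21.8 mm.
d/2f = 0.99235; arctan(0.99235) ≈ 44.7801°, so α ≈ 89.5602°.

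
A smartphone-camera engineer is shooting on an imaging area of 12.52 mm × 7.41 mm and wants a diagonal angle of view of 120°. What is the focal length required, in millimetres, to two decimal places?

4.20 mm

Sensor diagonal = √(12.52² + 7.41²) = √211.6585 ≈ 14.5485 mm.
From α = 2·arctan(d/2f) we get f = d / (2·tan(α/2)).
With d = 14.5485 mm and α/2 = 60°, tan(α/2) ≈ 1.73205, so f ≈ 14.5485 / 3.46410 ≈ 4.1998 mm.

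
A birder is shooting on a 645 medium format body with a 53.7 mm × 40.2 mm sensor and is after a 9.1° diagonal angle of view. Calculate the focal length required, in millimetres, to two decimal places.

Sensor diagonal = √(53.7² + 40.2²) = √4499.7300 ≈ 67.0800 mm.
From α = 2·arctan(d/2f) we get f = d / (2·tan(α/2)).
With d = 67.0800 mm and α/2 = 4.55°, tan(α/2) ≈ 0.07958, so f ≈ 67.0800 / 0.15916 ≈ 421.4637 mm.

421.46 mm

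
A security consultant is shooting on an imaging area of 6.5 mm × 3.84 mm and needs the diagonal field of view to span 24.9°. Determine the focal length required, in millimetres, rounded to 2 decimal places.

17.10 mm

Sensor diagonal = √(6.5² + 3.84²) = √56.9956 ≈ 7.5495 mm.
From α = 2·arctan(d/2f) we get f = d / (2·tan(α/2)).
With d = 7.5495 mm and α/2 = 12.45°, tan(α/2) ≈ 0.22078, so f ≈ 7.5495 / 0.44156 ≈ 17.0975 mm.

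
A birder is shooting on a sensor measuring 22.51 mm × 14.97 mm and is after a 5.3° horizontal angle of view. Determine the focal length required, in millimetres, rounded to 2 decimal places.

243.17 mm

From α = 2·arctan(w/2f) we get f = w / (2·tan(α/2)).
With w = 22.51 mm and α/2 = 2.65°, tan(α/2) ≈ 0.04628, so f ≈ 22.51 / 0.09257 ≈ 243.1714 mm.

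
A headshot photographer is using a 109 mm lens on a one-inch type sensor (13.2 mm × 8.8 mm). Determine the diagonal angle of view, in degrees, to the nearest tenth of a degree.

8.3°

Sensor diagonal = √(13.2² + 8.8²) = √251.6800 ≈ 15.8644 mm.
Angle of view α = 2·arctan(d/2f) with d = 15.8644 mm and f = 109 mm.
d/2f = 0.07277; arctan(0.07277) ≈ 4.1622°, so α ≈ 8.3245°.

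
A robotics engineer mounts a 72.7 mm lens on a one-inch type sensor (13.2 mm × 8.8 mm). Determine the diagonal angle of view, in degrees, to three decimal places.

12.454°

Sensor diagonal = √(13.2² + 8.8²) = √251.6800 ≈ 15.8644 mm.
Angle of view α = 2·arctan(d/2f) with d = 15.8644 mm and f = 72.7 mm.
d/2f = 0.10911; arctan(0.10911) ≈ 6.2268°, so α ≈ 12.4537°.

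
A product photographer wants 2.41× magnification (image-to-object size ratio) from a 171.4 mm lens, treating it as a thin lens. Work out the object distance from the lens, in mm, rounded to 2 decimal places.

242.52 mm

With m = dᵢ/dₒ and 1/f = 1/dₒ + 1/dᵢ, substituting dᵢ = m·dₒ gives 1/f = (1 + 1/m)/dₒ, hence dₒ = f·(1 + 1/m).
dₒ = 171.4 × (1 + 1/2.41) = 171.4 × 1.41494 ≈ 242.520 mm.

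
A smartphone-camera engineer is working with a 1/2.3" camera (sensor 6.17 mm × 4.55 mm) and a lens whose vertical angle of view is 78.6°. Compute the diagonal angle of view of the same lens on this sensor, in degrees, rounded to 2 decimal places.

108.11°

From the vertical AOV: f = 4.55 / (2·tan(39.3°)) = 4.55 / 1.63698 ≈ 2.7795 mm.
Sensor diagonal = √(6.17² + 4.55²) = √58.7714 ≈ 7.6663 mm.
Diagonal AOV = 2·arctan(7.6663 / (2 × 2.7795)) = 2·arctan(1.37907) ≈ 108.1062°.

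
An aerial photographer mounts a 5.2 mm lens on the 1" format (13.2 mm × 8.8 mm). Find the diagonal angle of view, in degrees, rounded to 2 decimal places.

113.51°

Sensor diagonal = √(13.2² + 8.8²) = √251.6800 ≈ 15.8644 mm.
Angle of view α = 2·arctan(d/2f) with d = 15.8644 mm and f = 5.2 mm.
d/2f = 1.52543; arctan(1.52543) ≈ 56.7530°, so α ≈ 113.5059°.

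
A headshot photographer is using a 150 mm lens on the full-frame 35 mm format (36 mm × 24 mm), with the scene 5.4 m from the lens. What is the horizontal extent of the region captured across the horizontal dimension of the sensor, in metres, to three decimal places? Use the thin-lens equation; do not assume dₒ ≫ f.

1.260 m

dₒ: 5.4 m = 5400 mm.
Similar triangles through the lens centre give W/dₒ = w/dᵢ; with 1/f = 1/dₒ + 1/dᵢ this gives W = w·(dₒ − f)/f.
W = 36 mm × (5400 − 150) / 150 = 36 × 35.0000 ≈ 1260.000 mm = 1.26 m.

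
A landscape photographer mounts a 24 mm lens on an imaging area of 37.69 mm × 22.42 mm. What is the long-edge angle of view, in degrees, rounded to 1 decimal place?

Angle of view α = 2·arctan(w/2f) with w = 37.69 mm and f = 24 mm.
w/2f = 0.78521; arctan(0.78521) ≈ 38.1393°, so α ≈ 76.2786°.

76.3°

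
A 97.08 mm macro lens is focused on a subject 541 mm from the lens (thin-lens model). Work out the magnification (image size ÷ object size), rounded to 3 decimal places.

Thin lens: 1/f = 1/dₒ + 1/dᵢ → 1/dᵢ = 1/97.08 − 1/541 = 0.0084524 mm⁻¹, so dᵢ ≈ 118.3102 mm.
Magnification m = dᵢ/dₒ = 118.3102/541 ≈ 0.21869.

0.219×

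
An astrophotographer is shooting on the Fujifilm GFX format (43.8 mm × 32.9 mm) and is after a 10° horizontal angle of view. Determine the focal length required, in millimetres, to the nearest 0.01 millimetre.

From α = 2·arctan(w/2f) we get f = w / (2·tan(α/2)).
With w = 43.8 mm and α/2 = 5°, tan(α/2) ≈ 0.08749, so f ≈ 43.8 / 0.17498 ≈ 250.3181 mm.

250.32 mm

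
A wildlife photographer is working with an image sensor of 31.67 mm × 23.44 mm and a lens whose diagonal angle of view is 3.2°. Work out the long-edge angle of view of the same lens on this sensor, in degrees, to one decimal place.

2.6°

Sensor diagonal = √(31.67² + 23.44²) = √1552.4225 ≈ 39.4008 mm.
From the diagonal AOV: f = 39.4008 / (2·tan(1.6°)) = 39.4008 / 0.05587 ≈ 705.2851 mm.
Long-edge AOV = 2·arctan(31.67 / (2 × 705.2851)) = 2·arctan(0.02245) ≈ 2.5724°.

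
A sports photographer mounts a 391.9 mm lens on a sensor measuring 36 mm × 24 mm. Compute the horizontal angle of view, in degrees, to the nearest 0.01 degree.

5.26°

Angle of view α = 2·arctan(w/2f) with w = 36 mm and f = 391.9 mm.
w/2f = 0.04593; arctan(0.04593) ≈ 2.6298°, so α ≈ 5.2595°.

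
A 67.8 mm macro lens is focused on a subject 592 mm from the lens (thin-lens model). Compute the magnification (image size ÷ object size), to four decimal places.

Thin lens: 1/f = 1/dₒ + 1/dᵢ → 1/dᵢ = 1/67.8 − 1/592 = 0.0130601 mm⁻¹, so dᵢ ≈ 76.5692 mm.
Magnification m = dᵢ/dₒ = 76.5692/592 ≈ 0.12934.

0.1293×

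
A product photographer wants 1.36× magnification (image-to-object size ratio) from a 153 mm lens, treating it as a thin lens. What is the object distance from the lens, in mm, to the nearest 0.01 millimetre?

265.50 mm

With m = dᵢ/dₒ and 1/f = 1/dₒ + 1/dᵢ, substituting dᵢ = m·dₒ gives 1/f = (1 + 1/m)/dₒ, hence dₒ = f·(1 + 1/m).
dₒ = 153 × (1 + 1/1.36) = 153 × 1.73529 ≈ 265.500 mm.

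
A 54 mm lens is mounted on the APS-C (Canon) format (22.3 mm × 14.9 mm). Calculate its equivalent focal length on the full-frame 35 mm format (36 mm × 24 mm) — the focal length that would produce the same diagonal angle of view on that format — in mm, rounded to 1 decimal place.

Sensor diagonal = √(22.3² + 14.9²) = √719.3000 ≈ 26.8198 mm.
Sensor diagonal = √(36² + 24²) = √1872.0000 ≈ 43.2666 mm.
Equal angle of view means equal diagonal/f ratio, so f₂ = f₁ · (diagonal₂/diagonal₁) = 54 × 43.2666/26.8198.
f₂ = 54 × 1.61324 ≈ 87.115 mm.

87.1 mm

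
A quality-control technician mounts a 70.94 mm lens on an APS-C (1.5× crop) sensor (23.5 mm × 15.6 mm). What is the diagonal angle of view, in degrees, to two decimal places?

22.49°

Sensor diagonal = √(23.5² + 15.6²) = √795.6100 ≈ 28.2066 mm.
Angle of view α = 2·arctan(d/2f) with d = 28.2066 mm and f = 70.94 mm.
d/2f = 0.19881; arctan(0.19881) ≈ 11.2441°, so α ≈ 22.4882°.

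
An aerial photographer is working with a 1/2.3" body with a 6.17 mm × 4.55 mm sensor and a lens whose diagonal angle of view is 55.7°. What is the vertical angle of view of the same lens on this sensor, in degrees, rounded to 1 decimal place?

34.8°

Sensor diagonal = √(6.17² + 4.55²) = √58.7714 ≈ 7.6663 mm.
From the diagonal AOV: f = 7.6663 / (2·tan(27.85°)) = 7.6663 / 1.05671 ≈ 7.2548 mm.
Vertical AOV = 2·arctan(4.55 / (2 × 7.2548)) = 2·arctan(0.31358) ≈ 34.8213°.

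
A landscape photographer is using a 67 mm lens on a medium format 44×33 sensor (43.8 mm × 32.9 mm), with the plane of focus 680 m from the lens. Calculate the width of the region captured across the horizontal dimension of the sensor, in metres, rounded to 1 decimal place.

dₒ: 680 m = 680000 mm.
Similar triangles through the lens centre give W/dₒ = w/dᵢ; with 1/f = 1/dₒ + 1/dᵢ this gives W = w·(dₒ − f)/f.
W = 43.8 mm × (680000 − 67) / 67 = 43.8 × 10148.2537 ≈ 444493.513 mm = 444.494 m.

444.5 m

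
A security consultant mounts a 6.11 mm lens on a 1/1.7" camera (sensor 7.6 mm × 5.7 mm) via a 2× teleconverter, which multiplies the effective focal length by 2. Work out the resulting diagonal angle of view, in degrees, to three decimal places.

Effective focal length f = 6.11 × 2 = 12.22 mm.
Sensor diagonal = √(7.6² + 5.7²) = √90.2500 ≈ 9.5000 mm.
α = 2·arctan(9.500 / (2 × 12.22)) = 2·arctan(0.38871) ≈ 42.4829°.

42.483°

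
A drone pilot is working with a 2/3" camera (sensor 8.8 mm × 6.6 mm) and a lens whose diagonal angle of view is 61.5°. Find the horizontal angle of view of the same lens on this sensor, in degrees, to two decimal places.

50.90°

Sensor diagonal = √(8.8² + 6.6²) = √121.0000 ≈ 11.0000 mm.
From the diagonal AOV: f = 11.0000 / (2·tan(30.75°)) = 11.0000 / 1.18987 ≈ 9.2447 mm.
Horizontal AOV = 2·arctan(8.8 / (2 × 9.2447)) = 2·arctan(0.47595) ≈ 50.9042°.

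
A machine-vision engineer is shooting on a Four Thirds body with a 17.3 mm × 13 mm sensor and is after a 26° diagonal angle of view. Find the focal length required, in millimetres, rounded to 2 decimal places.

Sensor diagonal = √(17.3² + 13²) = √468.2900 ≈ 21.6400 mm.
From α = 2·arctan(d/2f) we get f = d / (2·tan(α/2)).
With d = 21.6400 mm and α/2 = 13°, tan(α/2) ≈ 0.23087, so f ≈ 21.6400 / 0.46174 ≈ 46.8666 mm.

46.87 mm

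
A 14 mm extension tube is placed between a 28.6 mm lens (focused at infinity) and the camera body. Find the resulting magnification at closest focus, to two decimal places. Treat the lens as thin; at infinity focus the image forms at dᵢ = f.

The tube moves the image plane from f to f + e, so dᵢ = 28.6 + 14 = 42.6 mm. Focus is achieved when 1/f = 1/dₒ + 1/dᵢ, giving dₒ = 1/(1/f − 1/(f+e)).
Magnification m = dᵢ/dₒ = (f+e)·(1/f − 1/(f+e)) = e/f = 14/28.6 ≈ 0.4895.

0.49×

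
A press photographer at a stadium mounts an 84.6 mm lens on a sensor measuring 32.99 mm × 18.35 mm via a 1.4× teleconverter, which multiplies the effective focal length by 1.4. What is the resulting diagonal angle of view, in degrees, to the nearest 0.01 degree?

18.11°

Effective focal length f = 84.6 × 1.4 = 118.44 mm.
Sensor diagonal = √(32.99² + 18.35²) = √1425.0626 ≈ 37.7500 mm.
α = 2·arctan(37.750 / (2 × 118.44)) = 2·arctan(0.15936) ≈ 18.1094°.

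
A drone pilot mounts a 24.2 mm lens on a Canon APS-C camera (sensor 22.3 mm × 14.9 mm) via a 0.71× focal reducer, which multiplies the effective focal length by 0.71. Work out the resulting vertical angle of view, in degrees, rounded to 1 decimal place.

Effective focal length f = 24.2 × 0.71 = 17.182 mm.
α = 2·arctan(14.9 / (2 × 17.182)) = 2·arctan(0.43359) ≈ 46.8825°.

46.9°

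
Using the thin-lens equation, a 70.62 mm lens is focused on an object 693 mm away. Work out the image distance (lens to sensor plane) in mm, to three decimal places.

78.633 mm

1/dᵢ = 1/f − 1/dₒ = 1/70.62 − 1/693 = 0.0127173 mm⁻¹.
dᵢ = 1/0.0127173 ≈ 78.6331 mm.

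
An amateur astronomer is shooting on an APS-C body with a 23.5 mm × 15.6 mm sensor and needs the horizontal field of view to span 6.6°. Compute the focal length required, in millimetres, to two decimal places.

From α = 2·arctan(w/2f) we get f = w / (2·tan(α/2)).
With w = 23.5 mm and α/2 = 3.3°, tan(α/2) ≈ 0.05766, so f ≈ 23.5 / 0.11532 ≈ 203.7821 mm.

203.78 mm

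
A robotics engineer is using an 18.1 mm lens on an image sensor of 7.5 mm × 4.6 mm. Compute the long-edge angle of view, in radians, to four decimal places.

0.4086 rad

Angle of view α = 2·arctan(w/2f) with w = 7.5 mm and f = 18.1 mm.
w/2f = 0.20718; arctan(0.20718) ≈ 0.2043 rad, so α ≈ 0.4086 rad.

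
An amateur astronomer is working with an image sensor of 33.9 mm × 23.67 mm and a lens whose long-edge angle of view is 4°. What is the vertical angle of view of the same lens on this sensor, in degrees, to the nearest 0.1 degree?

From the long-edge AOV: f = 33.9 / (2·tan(2°)) = 33.9 / 0.06984 ≈ 485.3845 mm.
Vertical AOV = 2·arctan(23.67 / (2 × 485.3845)) = 2·arctan(0.02438) ≈ 2.7935°.

2.8°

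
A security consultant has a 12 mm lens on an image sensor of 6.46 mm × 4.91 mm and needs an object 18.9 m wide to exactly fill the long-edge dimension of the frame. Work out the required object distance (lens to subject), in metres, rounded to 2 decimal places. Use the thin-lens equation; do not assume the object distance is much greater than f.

W: 18.9 m = 18900 mm.
Magnification m = w/W = dᵢ/dₒ; combined with 1/f = 1/dₒ + 1/dᵢ this gives dₒ = f·(1 + W/w).
dₒ = 12 mm × (1 + 18900/6.46) = 12 × 2926.6966 ≈ 35120.359 mm = 35.1204 m.

35.12 m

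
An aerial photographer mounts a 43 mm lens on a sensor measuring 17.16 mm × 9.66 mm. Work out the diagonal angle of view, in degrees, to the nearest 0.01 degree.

Sensor diagonal = √(17.16² + 9.66²) = √387.7812 ≈ 19.6922 mm.
Angle of view α = 2·arctan(d/2f) with d = 19.6922 mm and f = 43 mm.
d/2f = 0.22898; arctan(0.22898) ≈ 12.8972°, so α ≈ 25.7943°.

25.79°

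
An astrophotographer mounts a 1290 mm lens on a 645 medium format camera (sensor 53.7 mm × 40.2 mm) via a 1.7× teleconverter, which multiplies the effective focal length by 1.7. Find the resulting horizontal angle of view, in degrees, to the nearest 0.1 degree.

1.4°

Effective focal length f = 1290 × 1.7 = 2193 mm.
α = 2·arctan(53.7 / (2 × 2193)) = 2·arctan(0.01224) ≈ 1.4029°.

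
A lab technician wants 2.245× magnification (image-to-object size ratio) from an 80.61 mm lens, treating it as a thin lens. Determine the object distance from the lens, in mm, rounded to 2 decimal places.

With m = dᵢ/dₒ and 1/f = 1/dₒ + 1/dᵢ, substituting dᵢ = m·dₒ gives 1/f = (1 + 1/m)/dₒ, hence dₒ = f·(1 + 1/m).
dₒ = 80.61 × (1 + 1/2.245) = 80.61 × 1.44543 ≈ 116.516 mm.

116.52 mm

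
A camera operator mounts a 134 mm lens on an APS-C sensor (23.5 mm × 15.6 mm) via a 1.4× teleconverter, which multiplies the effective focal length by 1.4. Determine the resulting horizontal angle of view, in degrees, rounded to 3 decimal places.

Effective focal length f = 134 × 1.4 = 187.6 mm.
α = 2·arctan(23.5 / (2 × 187.6)) = 2·arctan(0.06263) ≈ 7.1679°.

7.168°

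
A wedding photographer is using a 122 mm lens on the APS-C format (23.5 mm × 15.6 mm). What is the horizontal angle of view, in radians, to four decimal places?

Angle of view α = 2·arctan(w/2f) with w = 23.5 mm and f = 122 mm.
w/2f = 0.09631; arctan(0.09631) ≈ 0.0960 rad, so α ≈ 0.1920 rad.

0.1920 rad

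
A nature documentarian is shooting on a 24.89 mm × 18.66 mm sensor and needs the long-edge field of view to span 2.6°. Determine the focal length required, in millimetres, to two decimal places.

From α = 2·arctan(w/2f) we get f = w / (2·tan(α/2)).
With w = 24.89 mm and α/2 = 1.3°, tan(α/2) ≈ 0.02269, so f ≈ 24.89 / 0.04539 ≈ 548.4028 mm.

548.40 mm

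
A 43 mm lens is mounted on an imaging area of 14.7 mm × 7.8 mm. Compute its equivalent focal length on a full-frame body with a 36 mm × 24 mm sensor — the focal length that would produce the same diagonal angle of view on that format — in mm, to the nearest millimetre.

Sensor diagonal = √(14.7² + 7.8²) = √276.9300 ≈ 16.6412 mm.
Sensor diagonal = √(36² + 24²) = √1872.0000 ≈ 43.2666 mm.
Equal angle of view means equal diagonal/f ratio, so f₂ = f₁ · (diagonal₂/diagonal₁) = 43 × 43.2666/16.6412.
f₂ = 43 × 2.59997 ≈ 111.799 mm.

112 mm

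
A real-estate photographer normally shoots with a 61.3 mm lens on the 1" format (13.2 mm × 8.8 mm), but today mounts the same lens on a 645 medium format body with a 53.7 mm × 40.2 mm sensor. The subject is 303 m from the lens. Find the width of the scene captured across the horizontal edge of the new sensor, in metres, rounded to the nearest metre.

265 m

The focal length stays 61.3 mm; the relevant sensor dimension is now w = 53.7 mm. Object distance dₒ = 303 m = 303000 mm.
Thin-lens field width W = w·(dₒ − f)/f = 53.7 × (303000 − 61.3)/61.3 ≈ 265380.231 mm = 265.38 m.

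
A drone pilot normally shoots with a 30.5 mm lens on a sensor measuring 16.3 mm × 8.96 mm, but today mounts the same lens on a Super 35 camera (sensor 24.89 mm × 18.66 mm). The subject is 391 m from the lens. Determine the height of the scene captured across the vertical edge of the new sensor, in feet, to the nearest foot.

The focal length stays 30.5 mm; the relevant sensor dimension is now h = 18.66 mm. Object distance dₒ = 391 m = 391000 mm.
Thin-lens field height W = h·(dₒ − f)/f = 18.66 × (391000 − 30.5)/30.5 ≈ 239196.422 mm = 239196.422/304.8 ft = 784.765 ft.

785 ft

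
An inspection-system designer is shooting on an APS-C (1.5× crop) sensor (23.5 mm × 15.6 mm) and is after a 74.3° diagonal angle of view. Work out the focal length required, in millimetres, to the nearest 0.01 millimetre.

18.61 mm

Sensor diagonal = √(23.5² + 15.6²) = √795.6100 ≈ 28.2066 mm.
From α = 2·arctan(d/2f) we get f = d / (2·tan(α/2)).
With d = 28.2066 mm and α/2 = 37.15°, tan(α/2) ≈ 0.75767, so f ≈ 28.2066 / 1.51533 ≈ 18.6141 mm.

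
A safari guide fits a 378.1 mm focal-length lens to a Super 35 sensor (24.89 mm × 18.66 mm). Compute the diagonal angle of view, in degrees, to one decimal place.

4.7°

Sensor diagonal = √(24.89² + 18.66²) = √967.7077 ≈ 31.1080 mm.
Angle of view α = 2·arctan(d/2f) with d = 31.1080 mm and f = 378.1 mm.
d/2f = 0.04114; arctan(0.04114) ≈ 2.3557°, so α ≈ 4.7113°.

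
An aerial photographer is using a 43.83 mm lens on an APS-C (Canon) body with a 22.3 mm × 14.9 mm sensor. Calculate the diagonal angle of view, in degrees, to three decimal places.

Sensor diagonal = √(22.3² + 14.9²) = √719.3000 ≈ 26.8198 mm.
Angle of view α = 2·arctan(d/2f) with d = 26.8198 mm and f = 43.83 mm.
d/2f = 0.30595; arctan(0.30595) ≈ 17.0116°, so α ≈ 34.0232°.

34.023°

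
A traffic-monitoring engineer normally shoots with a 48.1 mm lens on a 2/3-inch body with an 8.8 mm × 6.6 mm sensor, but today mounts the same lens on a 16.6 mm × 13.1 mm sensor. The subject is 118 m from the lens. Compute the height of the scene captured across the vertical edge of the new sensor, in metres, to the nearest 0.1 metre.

The focal length stays 48.1 mm; the relevant sensor dimension is now h = 13.1 mm. Object distance dₒ = 118 m = 118000 mm.
Thin-lens field height W = h·(dₒ − f)/f = 13.1 × (118000 − 48.1)/48.1 ≈ 32124.114 mm = 32.1241 m.

32.1 m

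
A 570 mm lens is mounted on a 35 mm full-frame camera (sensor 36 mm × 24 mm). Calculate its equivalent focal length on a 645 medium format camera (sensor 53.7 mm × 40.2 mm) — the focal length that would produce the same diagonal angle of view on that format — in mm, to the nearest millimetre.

Sensor diagonal = √(36² + 24²) = √1872.0000 ≈ 43.2666 mm.
Sensor diagonal = √(53.7² + 40.2²) = √4499.7300 ≈ 67.0800 mm.
Equal angle of view means equal diagonal/f ratio, so f₂ = f₁ · (diagonal₂/diagonal₁) = 570 × 67.0800/43.2666.
f₂ = 570 × 1.55039 ≈ 883.721 mm.

884 mm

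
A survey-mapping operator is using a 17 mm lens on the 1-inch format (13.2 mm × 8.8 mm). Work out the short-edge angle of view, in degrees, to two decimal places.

29.02°

Angle of view α = 2·arctan(h/2f) with h = 8.8 mm and f = 17 mm.
h/2f = 0.25882; arctan(0.25882) ≈ 14.5111°, so α ≈ 29.0221°.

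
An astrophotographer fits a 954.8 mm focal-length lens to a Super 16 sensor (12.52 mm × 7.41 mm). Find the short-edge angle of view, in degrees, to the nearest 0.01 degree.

0.44°

Angle of view α = 2·arctan(h/2f) with h = 7.41 mm and f = 954.8 mm.
h/2f = 0.00388; arctan(0.00388) ≈ 0.2223°, so α ≈ 0.4447°.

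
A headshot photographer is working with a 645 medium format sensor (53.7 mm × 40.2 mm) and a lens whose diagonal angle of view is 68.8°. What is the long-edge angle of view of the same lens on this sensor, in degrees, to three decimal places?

Sensor diagonal = √(53.7² + 40.2²) = √4499.7300 ≈ 67.0800 mm.
From the diagonal AOV: f = 67.0800 / (2·tan(34.4°)) = 67.0800 / 1.36943 ≈ 48.9840 mm.
Long-edge AOV = 2·arctan(53.7 / (2 × 48.9840)) = 2·arctan(0.54814) ≈ 57.4577°.

57.458°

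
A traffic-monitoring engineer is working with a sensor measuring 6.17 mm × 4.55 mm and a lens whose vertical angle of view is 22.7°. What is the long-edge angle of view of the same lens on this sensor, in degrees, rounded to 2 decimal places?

From the vertical AOV: f = 4.55 / (2·tan(11.35°)) = 4.55 / 0.40145 ≈ 11.3338 mm.
Long-edge AOV = 2·arctan(6.17 / (2 × 11.3338)) = 2·arctan(0.27220) ≈ 30.4535°.

30.45°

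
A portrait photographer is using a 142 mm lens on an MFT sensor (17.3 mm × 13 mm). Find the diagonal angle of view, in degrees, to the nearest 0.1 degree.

Sensor diagonal = √(17.3² + 13²) = √468.2900 ≈ 21.6400 mm.
Angle of view α = 2·arctan(d/2f) with d = 21.6400 mm and f = 142 mm.
d/2f = 0.07620; arctan(0.07620) ≈ 4.3574°, so α ≈ 8.7147°.

8.7°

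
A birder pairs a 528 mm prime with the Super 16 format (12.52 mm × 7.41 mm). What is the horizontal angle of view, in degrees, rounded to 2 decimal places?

Angle of view α = 2·arctan(w/2f) with w = 12.52 mm and f = 528 mm.
w/2f = 0.01186; arctan(0.01186) ≈ 0.6793°, so α ≈ 1.3585°.

1.36°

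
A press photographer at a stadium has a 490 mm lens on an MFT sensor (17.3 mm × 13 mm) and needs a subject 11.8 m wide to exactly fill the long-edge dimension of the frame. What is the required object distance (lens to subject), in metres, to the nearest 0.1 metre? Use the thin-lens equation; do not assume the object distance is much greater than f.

W: 11.8 m = 11800 mm.
Magnification m = w/W = dᵢ/dₒ; combined with 1/f = 1/dₒ + 1/dᵢ this gives dₒ = f·(1 + W/w).
dₒ = 490 mm × (1 + 11800/17.3) = 490 × 683.0809 ≈ 334709.653 mm = 334.71 m.

334.7 m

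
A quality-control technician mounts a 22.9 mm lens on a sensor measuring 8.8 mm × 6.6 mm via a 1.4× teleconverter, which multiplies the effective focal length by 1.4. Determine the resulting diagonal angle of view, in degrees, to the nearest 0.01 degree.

Effective focal length f = 22.9 × 1.4 = 32.06 mm.
Sensor diagonal = √(8.8² + 6.6²) = √121.0000 ≈ 11.0000 mm.
α = 2·arctan(11.000 / (2 × 32.06)) = 2·arctan(0.17155) ≈ 19.4690°.

19.47°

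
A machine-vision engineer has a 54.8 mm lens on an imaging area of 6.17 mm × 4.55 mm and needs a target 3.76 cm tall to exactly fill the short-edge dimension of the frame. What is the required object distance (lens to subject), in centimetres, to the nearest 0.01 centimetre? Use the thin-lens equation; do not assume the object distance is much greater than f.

50.77 cm

W: 3.76 cm = 37.6 mm.
Magnification m = h/W = dᵢ/dₒ; combined with 1/f = 1/dₒ + 1/dᵢ this gives dₒ = f·(1 + W/h).
dₒ = 54.8 mm × (1 + 37.6/4.55) = 54.8 × 9.2637 ≈ 507.653 mm = 50.7653 cm.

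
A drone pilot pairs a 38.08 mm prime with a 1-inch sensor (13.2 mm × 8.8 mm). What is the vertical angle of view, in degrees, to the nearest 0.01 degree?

Angle of view α = 2·arctan(h/2f) with h = 8.8 mm and f = 38.08 mm.
h/2f = 0.11555; arctan(0.11555) ≈ 6.5911°, so α ≈ 13.1822°.

13.18°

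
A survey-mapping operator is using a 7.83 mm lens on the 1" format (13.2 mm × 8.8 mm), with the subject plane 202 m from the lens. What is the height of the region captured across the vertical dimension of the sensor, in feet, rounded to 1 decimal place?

dₒ: 202 m = 202000 mm.
Similar triangles through the lens centre give W/dₒ = h/dᵢ; with 1/f = 1/dₒ + 1/dᵢ this gives W = h·(dₒ − f)/f.
W = 8.8 mm × (202000 − 7.83) / 7.83 = 8.8 × 25797.2120 ≈ 227015.466 mm = 227015.466/304.8 ft = 744.801 ft.

744.8 ft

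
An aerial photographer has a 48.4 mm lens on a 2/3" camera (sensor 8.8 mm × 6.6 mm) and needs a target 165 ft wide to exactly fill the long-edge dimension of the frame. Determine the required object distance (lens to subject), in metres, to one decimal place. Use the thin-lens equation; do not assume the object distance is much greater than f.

W: 165 ft × 304.8 mm/ft = 50292.00 mm.
Magnification m = w/W = dᵢ/dₒ; combined with 1/f = 1/dₒ + 1/dᵢ this gives dₒ = f·(1 + W/w).
dₒ = 48.4 mm × (1 + 50292/8.8) = 48.4 × 5715.9998 ≈ 276654.391 mm = 276.654 m.

276.7 m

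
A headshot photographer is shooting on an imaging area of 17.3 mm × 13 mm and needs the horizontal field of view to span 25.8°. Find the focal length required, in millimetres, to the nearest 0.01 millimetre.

37.77 mm

From α = 2·arctan(w/2f) we get f = w / (2·tan(α/2)).
With w = 17.3 mm and α/2 = 12.9°, tan(α/2) ≈ 0.22903, so f ≈ 17.3 / 0.45806 ≈ 37.7679 mm.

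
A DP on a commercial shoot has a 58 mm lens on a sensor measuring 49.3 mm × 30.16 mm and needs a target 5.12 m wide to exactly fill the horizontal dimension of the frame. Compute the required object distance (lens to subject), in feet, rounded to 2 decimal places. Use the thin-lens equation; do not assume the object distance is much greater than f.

W: 5.12 m = 5120 mm.
Magnification m = w/W = dᵢ/dₒ; combined with 1/f = 1/dₒ + 1/dᵢ this gives dₒ = f·(1 + W/w).
dₒ = 58 mm × (1 + 5120/49.3) = 58 × 104.8540 ≈ 6081.529 mm = 6081.529/304.8 ft = 19.9525 ft.

19.95 ft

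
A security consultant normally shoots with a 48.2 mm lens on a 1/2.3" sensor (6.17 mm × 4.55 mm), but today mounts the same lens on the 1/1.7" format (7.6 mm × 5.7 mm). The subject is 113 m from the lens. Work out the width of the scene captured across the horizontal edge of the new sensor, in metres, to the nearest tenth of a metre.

The focal length stays 48.2 mm; the relevant sensor dimension is now w = 7.6 mm. Object distance dₒ = 113 m = 113000 mm.
Thin-lens field width W = w·(dₒ − f)/f = 7.6 × (113000 − 48.2)/48.2 ≈ 17809.827 mm = 17.8098 m.

17.8 m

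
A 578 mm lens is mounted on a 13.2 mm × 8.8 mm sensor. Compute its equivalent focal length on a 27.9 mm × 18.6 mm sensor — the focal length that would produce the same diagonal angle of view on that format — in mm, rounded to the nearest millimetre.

Sensor diagonal = √(13.2² + 8.8²) = √251.6800 ≈ 15.8644 mm.
Sensor diagonal = √(27.9² + 18.6²) = √1124.3700 ≈ 33.5316 mm.
Equal angle of view means equal diagonal/f ratio, so f₂ = f₁ · (diagonal₂/diagonal₁) = 578 × 33.5316/15.8644.
f₂ = 578 × 2.11364 ≈ 1221.682 mm.

1222 mm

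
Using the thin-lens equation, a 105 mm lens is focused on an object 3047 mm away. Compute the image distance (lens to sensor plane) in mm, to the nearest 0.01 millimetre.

108.75 mm

1/dᵢ = 1/f − 1/dₒ = 1/105 − 1/3047 = 0.0091956 mm⁻¹.
dᵢ = 1/0.0091956 ≈ 108.7475 mm.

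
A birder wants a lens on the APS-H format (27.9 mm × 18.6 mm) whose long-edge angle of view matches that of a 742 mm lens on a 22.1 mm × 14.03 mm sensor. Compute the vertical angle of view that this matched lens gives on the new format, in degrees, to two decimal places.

1.14°

Equal long-edge AOV ⇒ f₂ = f₁ · 27.9/22.1 = 742 × 1.26244 ≈ 936.7330 mm.
Vertical AOV on the new format = 2·arctan(18.6 / (2 × 936.7330)) = 2·arctan(0.00993) ≈ 1.1376°.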